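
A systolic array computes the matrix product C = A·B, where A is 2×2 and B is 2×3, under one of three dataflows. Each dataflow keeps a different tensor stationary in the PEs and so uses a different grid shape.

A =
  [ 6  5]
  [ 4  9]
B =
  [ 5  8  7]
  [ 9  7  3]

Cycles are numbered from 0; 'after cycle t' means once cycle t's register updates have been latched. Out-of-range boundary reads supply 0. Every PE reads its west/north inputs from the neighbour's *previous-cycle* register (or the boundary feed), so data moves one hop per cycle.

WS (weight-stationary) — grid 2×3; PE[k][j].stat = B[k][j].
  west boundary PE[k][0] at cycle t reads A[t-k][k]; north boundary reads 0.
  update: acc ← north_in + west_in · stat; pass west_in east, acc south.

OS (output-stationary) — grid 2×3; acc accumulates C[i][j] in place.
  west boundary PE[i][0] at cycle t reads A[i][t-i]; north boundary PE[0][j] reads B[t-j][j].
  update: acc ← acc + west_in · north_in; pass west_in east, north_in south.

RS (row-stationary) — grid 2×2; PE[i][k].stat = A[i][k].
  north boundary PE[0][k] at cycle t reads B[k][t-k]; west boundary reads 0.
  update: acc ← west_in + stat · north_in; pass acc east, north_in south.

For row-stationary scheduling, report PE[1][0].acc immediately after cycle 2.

PE[1][0].acc = 32

RS (2×2). Following PE[1][0] plus its west/north inputs:
  after 0 — PE[0][0] acc=30, pass-E 30, pass-S 5
  after 0 — PE[1][0] acc=0, pass-E 0, pass-S 0
  after 1 — PE[0][0] acc=48, pass-E 48, pass-S 8
  after 1 — PE[1][0] acc=20, pass-E 20, pass-S 5
  after 2 — PE[0][0] acc=42, pass-E 42, pass-S 7
  after 2 — PE[1][0] acc=32, pass-E 32, pass-S 8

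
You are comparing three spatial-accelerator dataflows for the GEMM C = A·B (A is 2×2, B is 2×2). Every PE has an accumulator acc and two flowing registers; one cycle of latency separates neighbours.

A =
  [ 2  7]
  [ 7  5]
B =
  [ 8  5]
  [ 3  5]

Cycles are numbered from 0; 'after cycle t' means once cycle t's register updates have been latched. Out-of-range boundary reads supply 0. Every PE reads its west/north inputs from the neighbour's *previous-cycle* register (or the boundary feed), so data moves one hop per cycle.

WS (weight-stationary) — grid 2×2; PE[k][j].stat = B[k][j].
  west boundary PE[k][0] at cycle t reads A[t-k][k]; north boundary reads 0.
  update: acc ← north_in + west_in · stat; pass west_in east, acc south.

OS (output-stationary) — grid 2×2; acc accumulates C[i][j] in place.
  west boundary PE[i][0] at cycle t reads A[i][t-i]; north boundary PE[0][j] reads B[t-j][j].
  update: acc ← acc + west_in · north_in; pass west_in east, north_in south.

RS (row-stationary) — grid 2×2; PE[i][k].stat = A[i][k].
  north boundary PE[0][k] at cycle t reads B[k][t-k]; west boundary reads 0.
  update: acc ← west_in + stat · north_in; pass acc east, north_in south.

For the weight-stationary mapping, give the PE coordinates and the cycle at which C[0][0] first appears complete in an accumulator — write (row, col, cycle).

(row, col, cycle) = (1, 0, 1)

WS — PE[1][0] is where C[0][0] collects:
  @0  [1,0]  acc 0  |  →0  ↓0
  @1  [1,0]  acc 37  |  →7  ↓37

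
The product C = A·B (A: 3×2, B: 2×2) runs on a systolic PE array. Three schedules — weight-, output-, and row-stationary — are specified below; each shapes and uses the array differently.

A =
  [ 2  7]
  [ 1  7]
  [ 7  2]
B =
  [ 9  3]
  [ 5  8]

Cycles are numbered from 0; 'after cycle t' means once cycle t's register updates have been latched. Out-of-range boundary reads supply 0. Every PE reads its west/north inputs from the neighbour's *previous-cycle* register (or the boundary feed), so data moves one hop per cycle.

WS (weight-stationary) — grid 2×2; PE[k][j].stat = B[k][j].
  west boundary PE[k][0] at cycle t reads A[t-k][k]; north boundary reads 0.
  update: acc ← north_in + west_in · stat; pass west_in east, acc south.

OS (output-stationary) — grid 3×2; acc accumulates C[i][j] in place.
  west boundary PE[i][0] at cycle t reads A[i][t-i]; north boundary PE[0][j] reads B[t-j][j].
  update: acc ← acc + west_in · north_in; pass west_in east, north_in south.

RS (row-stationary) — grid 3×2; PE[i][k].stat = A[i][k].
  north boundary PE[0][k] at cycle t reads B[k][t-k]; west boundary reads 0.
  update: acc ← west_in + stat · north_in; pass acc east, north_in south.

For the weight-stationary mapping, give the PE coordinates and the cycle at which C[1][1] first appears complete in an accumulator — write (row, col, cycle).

(row, col, cycle) = (1, 1, 3)

Under WS, C[1][1] lands at PE[1][1]:
  cycle 0: PE[1][1] → acc 0, east 0, south 0
  cycle 1: PE[1][1] → acc 0, east 0, south 0
  cycle 2: PE[1][1] → acc 62, east 7, south 62
  cycle 3: PE[1][1] → acc 59, east 7, south 59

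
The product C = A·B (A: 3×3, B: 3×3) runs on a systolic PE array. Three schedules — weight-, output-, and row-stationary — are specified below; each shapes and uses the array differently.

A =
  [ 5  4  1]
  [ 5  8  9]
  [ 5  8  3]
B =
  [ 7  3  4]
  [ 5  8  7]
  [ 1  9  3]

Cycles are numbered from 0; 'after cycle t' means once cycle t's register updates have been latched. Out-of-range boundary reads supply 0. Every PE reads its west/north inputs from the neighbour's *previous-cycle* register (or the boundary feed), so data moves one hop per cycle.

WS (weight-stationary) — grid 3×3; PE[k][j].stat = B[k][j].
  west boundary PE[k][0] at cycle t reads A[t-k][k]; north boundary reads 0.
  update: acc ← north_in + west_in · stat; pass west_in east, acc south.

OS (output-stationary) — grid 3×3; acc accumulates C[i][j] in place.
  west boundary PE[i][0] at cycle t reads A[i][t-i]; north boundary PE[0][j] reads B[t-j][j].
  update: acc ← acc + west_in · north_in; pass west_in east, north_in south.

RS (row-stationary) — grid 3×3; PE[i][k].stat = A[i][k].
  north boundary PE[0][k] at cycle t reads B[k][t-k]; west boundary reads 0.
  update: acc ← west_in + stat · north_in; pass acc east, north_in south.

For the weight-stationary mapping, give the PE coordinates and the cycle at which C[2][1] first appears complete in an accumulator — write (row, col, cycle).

WS — PE[2][1] is where C[2][1] collects:
  [0] (2,1) acc=0 (h:0 v:0)
  [1] (2,1) acc=0 (h:0 v:0)
  [2] (2,1) acc=0 (h:0 v:0)
  [3] (2,1) acc=56 (h:1 v:56)
  [4] (2,1) acc=160 (h:9 v:160)
  [5] (2,1) acc=106 (h:3 v:106)

(row, col, cycle) = (2, 1, 5)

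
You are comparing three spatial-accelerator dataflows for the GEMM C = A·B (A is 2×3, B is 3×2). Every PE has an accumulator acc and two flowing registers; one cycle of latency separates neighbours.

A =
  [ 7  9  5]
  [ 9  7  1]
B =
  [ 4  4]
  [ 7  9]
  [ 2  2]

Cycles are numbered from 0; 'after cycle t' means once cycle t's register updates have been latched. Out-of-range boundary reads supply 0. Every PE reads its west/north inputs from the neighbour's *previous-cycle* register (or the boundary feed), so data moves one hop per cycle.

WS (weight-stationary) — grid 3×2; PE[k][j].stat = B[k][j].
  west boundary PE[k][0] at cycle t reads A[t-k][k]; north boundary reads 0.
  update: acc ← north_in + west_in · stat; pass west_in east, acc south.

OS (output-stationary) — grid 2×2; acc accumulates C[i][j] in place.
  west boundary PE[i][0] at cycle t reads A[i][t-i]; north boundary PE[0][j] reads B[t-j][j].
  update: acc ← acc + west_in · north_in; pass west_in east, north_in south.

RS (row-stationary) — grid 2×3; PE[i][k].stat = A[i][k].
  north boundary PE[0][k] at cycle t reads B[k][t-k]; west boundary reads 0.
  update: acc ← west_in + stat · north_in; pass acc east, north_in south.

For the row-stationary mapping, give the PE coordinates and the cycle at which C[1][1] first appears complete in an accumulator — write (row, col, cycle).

(row, col, cycle) = (1, 2, 4)

RS — PE[1][2] is where C[1][1] collects:
  cycle 0: PE[1][2] → acc 0, east 0, south 0
  cycle 1: PE[1][2] → acc 0, east 0, south 0
  cycle 2: PE[1][2] → acc 0, east 0, south 0
  cycle 3: PE[1][2] → acc 87, east 87, south 2
  cycle 4: PE[1][2] → acc 101, east 101, south 2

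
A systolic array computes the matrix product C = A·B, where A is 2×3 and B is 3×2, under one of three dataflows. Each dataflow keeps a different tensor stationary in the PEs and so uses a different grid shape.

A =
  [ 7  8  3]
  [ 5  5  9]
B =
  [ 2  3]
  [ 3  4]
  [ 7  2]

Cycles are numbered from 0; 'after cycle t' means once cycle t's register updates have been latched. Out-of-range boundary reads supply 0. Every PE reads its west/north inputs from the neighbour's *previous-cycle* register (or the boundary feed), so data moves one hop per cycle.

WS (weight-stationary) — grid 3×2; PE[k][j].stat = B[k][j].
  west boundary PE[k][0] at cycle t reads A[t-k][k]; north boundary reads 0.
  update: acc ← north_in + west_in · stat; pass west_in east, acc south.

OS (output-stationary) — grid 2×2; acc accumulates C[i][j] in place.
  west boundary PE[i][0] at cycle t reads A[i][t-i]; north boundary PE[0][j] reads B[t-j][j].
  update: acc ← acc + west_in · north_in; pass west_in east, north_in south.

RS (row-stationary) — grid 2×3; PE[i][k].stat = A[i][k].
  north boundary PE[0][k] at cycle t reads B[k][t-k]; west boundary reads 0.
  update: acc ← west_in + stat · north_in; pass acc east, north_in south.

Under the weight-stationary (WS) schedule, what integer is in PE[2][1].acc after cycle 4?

WS (3×2). Following PE[2][1] plus its west/north inputs:
  cycle 0: PE[1][1] → acc 0, east 0, south 0
  cycle 0: PE[2][0] → acc 0, east 0, south 0
  cycle 0: PE[2][1] → acc 0, east 0, south 0
  cycle 1: PE[1][1] → acc 0, east 0, south 0
  cycle 1: PE[2][0] → acc 0, east 0, south 0
  cycle 1: PE[2][1] → acc 0, east 0, south 0
  cycle 2: PE[1][1] → acc 53, east 8, south 53
  cycle 2: PE[2][0] → acc 59, east 3, south 59
  cycle 2: PE[2][1] → acc 0, east 0, south 0
  cycle 3: PE[1][1] → acc 35, east 5, south 35
  cycle 3: PE[2][0] → acc 88, east 9, south 88
  cycle 3: PE[2][1] → acc 59, east 3, south 59
  cycle 4: PE[1][1] → acc 0, east 0, south 0
  cycle 4: PE[2][0] → acc 0, east 0, south 0
  cycle 4: PE[2][1] → acc 53, east 9, south 53

PE[2][1].acc = 53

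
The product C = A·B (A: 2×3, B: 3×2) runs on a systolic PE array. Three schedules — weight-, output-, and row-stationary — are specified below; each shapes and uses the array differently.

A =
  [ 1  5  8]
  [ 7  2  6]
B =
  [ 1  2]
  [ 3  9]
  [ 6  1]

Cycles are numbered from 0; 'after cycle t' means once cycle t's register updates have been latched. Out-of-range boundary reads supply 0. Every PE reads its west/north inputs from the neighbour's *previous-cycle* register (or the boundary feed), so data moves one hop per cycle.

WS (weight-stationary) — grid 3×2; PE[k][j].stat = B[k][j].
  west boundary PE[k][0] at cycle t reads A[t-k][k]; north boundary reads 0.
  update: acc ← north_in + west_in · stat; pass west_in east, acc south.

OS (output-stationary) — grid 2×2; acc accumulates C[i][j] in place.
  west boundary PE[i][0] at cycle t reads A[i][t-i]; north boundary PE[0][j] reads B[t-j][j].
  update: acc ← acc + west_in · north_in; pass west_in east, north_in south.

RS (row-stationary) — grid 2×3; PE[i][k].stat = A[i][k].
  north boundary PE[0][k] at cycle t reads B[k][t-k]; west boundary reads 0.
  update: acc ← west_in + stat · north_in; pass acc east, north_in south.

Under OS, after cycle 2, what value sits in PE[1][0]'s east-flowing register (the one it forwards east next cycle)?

OS (2×2). Following PE[1][0] plus its west/north inputs:
  after 0 — PE[0][0] acc=1, pass-E 1, pass-S 1
  after 0 — PE[1][0] acc=0, pass-E 0, pass-S 0
  after 1 — PE[0][0] acc=16, pass-E 5, pass-S 3
  after 1 — PE[1][0] acc=7, pass-E 7, pass-S 1
  after 2 — PE[0][0] acc=64, pass-E 8, pass-S 6
  after 2 — PE[1][0] acc=13, pass-E 2, pass-S 3

register = 2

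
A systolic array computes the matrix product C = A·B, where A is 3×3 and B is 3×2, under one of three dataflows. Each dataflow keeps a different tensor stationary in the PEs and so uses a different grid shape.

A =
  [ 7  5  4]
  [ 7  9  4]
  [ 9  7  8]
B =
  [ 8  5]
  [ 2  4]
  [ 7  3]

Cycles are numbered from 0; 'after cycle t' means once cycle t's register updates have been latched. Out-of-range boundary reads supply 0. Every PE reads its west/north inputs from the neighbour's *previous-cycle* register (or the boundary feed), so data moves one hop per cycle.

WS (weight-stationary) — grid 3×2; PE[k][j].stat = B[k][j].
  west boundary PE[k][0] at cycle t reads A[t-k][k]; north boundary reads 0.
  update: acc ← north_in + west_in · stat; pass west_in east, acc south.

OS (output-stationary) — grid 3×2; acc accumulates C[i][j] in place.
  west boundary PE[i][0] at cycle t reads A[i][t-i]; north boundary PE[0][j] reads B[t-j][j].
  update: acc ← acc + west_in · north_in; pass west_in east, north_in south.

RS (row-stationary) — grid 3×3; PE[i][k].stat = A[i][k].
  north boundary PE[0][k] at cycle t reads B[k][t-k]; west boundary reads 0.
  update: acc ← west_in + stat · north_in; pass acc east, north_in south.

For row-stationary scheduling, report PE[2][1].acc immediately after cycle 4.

PE[2][1].acc = 73

RS (3×3). Following PE[2][1] plus its west/north inputs:
  step 0 · PE1,1: acc=0; fwd→0 fwd↓0
  step 0 · PE2,0: acc=0; fwd→0 fwd↓0
  step 0 · PE2,1: acc=0; fwd→0 fwd↓0
  step 1 · PE1,1: acc=0; fwd→0 fwd↓0
  step 1 · PE2,0: acc=0; fwd→0 fwd↓0
  step 1 · PE2,1: acc=0; fwd→0 fwd↓0
  step 2 · PE1,1: acc=74; fwd→74 fwd↓2
  step 2 · PE2,0: acc=72; fwd→72 fwd↓8
  step 2 · PE2,1: acc=0; fwd→0 fwd↓0
  step 3 · PE1,1: acc=71; fwd→71 fwd↓4
  step 3 · PE2,0: acc=45; fwd→45 fwd↓5
  step 3 · PE2,1: acc=86; fwd→86 fwd↓2
  step 4 · PE1,1: acc=0; fwd→0 fwd↓0
  step 4 · PE2,0: acc=0; fwd→0 fwd↓0
  step 4 · PE2,1: acc=73; fwd→73 fwd↓4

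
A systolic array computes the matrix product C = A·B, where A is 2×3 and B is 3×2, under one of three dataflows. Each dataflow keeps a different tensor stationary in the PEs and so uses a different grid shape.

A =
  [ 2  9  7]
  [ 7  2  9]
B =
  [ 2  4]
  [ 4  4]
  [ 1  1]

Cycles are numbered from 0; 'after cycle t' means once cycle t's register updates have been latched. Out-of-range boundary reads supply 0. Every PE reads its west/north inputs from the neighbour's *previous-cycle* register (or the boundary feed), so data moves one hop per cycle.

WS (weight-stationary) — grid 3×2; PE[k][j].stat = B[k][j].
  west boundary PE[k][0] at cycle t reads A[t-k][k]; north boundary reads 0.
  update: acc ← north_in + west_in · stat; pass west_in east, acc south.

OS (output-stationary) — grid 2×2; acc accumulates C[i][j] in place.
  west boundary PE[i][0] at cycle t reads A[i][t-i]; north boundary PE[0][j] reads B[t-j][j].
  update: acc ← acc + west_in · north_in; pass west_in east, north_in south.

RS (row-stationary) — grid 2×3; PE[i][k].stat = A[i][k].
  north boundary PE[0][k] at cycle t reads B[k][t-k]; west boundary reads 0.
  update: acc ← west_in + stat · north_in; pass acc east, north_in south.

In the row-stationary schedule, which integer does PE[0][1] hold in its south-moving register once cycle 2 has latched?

register = 4

RS (2×3). Following PE[0][1] plus its west/north inputs:
  @0  [0,0]  acc 4  |  →4  ↓2
  @0  [0,1]  acc 0  |  →0  ↓0
  @1  [0,0]  acc 8  |  →8  ↓4
  @1  [0,1]  acc 40  |  →40  ↓4
  @2  [0,0]  acc 0  |  →0  ↓0
  @2  [0,1]  acc 44  |  →44  ↓4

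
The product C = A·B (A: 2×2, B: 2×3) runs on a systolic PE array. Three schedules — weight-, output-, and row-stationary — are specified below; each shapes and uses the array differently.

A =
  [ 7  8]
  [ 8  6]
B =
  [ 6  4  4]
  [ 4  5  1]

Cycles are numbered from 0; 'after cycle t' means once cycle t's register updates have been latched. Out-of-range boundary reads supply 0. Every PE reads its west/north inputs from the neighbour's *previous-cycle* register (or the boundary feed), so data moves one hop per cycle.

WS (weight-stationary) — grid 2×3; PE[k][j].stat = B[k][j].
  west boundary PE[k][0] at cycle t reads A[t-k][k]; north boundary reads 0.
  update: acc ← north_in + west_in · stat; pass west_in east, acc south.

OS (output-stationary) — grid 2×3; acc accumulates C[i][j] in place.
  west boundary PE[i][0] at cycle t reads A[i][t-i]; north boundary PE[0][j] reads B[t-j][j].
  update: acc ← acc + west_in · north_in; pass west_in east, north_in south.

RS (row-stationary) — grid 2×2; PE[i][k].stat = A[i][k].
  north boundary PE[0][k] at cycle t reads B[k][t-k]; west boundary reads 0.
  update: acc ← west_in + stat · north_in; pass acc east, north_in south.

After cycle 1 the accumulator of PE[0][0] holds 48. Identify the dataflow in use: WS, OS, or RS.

WS (2×3 grid), PE[0][0]:
  after 0 — PE[0][0] acc=42, pass-E 7, pass-S 42
  after 1 — PE[0][0] acc=48, pass-E 8, pass-S 48
OS (2×3 grid), PE[0][0]:
  after 0 — PE[0][0] acc=42, pass-E 7, pass-S 6
  after 1 — PE[0][0] acc=74, pass-E 8, pass-S 4
RS (2×2 grid), PE[0][0]:
  after 0 — PE[0][0] acc=42, pass-E 42, pass-S 6
  after 1 — PE[0][0] acc=28, pass-E 28, pass-S 4

dataflow = WS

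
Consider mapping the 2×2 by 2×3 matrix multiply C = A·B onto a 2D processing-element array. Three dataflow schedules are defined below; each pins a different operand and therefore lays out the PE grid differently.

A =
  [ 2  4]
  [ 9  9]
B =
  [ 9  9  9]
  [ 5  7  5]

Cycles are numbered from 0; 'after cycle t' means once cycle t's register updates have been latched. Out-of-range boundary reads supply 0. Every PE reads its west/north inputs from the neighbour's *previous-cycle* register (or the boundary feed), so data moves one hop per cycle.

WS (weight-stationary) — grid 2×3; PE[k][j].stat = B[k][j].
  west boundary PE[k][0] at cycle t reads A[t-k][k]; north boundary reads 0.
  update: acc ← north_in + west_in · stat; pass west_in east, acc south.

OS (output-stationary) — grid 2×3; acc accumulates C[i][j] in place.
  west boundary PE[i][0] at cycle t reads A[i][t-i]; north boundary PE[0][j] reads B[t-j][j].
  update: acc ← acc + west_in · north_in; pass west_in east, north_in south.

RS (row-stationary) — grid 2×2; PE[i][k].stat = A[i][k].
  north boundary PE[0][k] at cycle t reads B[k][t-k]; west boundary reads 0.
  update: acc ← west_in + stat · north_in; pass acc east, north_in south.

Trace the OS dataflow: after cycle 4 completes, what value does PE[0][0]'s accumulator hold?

PE[0][0].acc = 38

OS 2×3: PE[0][0] cycle-by-cycle (with neighbour feeds):
  t=0 PE[0][0]: acc=18 h=2 v=9
  t=1 PE[0][0]: acc=38 h=4 v=5
  t=2 PE[0][0]: acc=38 h=0 v=0
  t=3 PE[0][0]: acc=38 h=0 v=0
  t=4 PE[0][0]: acc=38 h=0 v=0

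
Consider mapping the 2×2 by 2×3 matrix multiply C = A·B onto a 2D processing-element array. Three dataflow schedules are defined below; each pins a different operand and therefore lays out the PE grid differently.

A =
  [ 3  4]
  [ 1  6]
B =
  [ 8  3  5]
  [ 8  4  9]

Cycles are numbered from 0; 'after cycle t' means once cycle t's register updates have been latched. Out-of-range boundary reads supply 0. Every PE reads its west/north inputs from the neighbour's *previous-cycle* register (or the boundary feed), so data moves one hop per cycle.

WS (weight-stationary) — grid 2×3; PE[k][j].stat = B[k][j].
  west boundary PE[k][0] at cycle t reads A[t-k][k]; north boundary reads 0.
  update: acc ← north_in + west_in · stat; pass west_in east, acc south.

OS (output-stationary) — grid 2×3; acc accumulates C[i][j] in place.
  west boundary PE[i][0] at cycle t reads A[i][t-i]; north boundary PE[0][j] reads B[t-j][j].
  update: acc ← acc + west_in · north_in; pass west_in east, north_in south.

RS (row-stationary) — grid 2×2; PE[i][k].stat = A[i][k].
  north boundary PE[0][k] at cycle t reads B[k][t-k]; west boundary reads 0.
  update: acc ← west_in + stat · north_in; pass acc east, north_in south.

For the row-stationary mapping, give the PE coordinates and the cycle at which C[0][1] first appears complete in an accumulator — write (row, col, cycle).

(row, col, cycle) = (0, 1, 2)

RS — PE[0][1] is where C[0][1] collects:
  step 0 · PE0,1: acc=0; fwd→0 fwd↓0
  step 1 · PE0,1: acc=56; fwd→56 fwd↓8
  step 2 · PE0,1: acc=25; fwd→25 fwd↓4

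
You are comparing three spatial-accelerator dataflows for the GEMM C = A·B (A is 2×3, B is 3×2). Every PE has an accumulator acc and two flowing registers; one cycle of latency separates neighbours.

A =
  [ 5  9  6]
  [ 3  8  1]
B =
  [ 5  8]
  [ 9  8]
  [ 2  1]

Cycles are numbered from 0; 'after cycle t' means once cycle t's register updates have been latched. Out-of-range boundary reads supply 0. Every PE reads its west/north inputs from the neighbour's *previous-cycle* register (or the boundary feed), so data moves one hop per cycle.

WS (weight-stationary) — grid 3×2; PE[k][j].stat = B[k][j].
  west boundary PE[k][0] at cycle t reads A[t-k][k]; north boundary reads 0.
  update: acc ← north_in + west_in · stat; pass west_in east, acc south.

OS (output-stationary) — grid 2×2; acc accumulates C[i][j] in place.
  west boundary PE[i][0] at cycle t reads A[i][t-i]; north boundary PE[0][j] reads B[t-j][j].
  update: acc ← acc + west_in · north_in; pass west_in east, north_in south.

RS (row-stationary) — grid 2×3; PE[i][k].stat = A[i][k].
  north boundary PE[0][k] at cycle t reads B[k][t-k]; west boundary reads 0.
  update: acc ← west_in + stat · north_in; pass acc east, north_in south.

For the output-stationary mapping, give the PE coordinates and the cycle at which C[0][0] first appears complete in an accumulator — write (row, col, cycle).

(row, col, cycle) = (0, 0, 2)

Under OS, C[0][0] lands at PE[0][0]:
  step 0 · PE0,0: acc=25; fwd→5 fwd↓5
  step 1 · PE0,0: acc=106; fwd→9 fwd↓9
  step 2 · PE0,0: acc=118; fwd→6 fwd↓2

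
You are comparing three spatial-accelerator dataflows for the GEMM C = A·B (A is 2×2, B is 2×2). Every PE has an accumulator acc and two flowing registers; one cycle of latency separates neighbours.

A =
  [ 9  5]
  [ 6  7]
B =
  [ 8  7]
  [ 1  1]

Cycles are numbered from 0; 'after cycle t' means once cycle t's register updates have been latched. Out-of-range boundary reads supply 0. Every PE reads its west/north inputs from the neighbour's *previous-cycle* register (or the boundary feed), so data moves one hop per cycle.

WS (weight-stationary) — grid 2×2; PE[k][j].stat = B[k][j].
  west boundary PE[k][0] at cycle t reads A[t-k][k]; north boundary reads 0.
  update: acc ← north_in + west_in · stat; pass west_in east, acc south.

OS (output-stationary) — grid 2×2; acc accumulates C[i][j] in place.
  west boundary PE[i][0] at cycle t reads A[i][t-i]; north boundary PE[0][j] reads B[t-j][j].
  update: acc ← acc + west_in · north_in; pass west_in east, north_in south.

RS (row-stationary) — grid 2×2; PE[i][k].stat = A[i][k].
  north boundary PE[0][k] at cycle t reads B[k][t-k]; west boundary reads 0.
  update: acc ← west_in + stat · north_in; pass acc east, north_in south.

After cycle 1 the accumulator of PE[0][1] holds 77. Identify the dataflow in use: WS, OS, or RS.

WS [2×2] PE[0][1] across cycles:
  t=0 PE[0][1]: acc=0 h=0 v=0
  t=1 PE[0][1]: acc=63 h=9 v=63
OS [2×2] PE[0][1] across cycles:
  t=0 PE[0][1]: acc=0 h=0 v=0
  t=1 PE[0][1]: acc=63 h=9 v=7
RS [2×2] PE[0][1] across cycles:
  t=0 PE[0][1]: acc=0 h=0 v=0
  t=1 PE[0][1]: acc=77 h=77 v=1

dataflow = RS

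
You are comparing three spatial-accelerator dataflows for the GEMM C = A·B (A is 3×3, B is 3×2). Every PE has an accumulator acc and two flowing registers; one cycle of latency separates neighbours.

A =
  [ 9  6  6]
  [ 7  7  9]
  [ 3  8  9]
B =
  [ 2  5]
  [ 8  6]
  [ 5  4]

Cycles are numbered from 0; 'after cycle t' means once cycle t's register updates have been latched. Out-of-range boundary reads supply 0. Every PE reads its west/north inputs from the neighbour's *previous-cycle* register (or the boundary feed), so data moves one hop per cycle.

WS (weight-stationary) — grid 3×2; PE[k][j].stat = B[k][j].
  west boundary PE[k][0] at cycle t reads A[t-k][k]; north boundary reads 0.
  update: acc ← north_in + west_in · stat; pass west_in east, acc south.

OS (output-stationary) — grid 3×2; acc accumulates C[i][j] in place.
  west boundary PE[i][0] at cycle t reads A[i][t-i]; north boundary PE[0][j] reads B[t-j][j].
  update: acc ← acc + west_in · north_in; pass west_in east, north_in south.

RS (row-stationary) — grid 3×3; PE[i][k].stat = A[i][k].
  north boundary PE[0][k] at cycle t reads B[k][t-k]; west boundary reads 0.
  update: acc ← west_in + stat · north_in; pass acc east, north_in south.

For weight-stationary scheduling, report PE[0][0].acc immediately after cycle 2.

PE[0][0].acc = 6

WS 3×2: PE[0][0] cycle-by-cycle (with neighbour feeds):
  c0 r0c0: 18 / 9 / 18
  c1 r0c0: 14 / 7 / 14
  c2 r0c0: 6 / 3 / 6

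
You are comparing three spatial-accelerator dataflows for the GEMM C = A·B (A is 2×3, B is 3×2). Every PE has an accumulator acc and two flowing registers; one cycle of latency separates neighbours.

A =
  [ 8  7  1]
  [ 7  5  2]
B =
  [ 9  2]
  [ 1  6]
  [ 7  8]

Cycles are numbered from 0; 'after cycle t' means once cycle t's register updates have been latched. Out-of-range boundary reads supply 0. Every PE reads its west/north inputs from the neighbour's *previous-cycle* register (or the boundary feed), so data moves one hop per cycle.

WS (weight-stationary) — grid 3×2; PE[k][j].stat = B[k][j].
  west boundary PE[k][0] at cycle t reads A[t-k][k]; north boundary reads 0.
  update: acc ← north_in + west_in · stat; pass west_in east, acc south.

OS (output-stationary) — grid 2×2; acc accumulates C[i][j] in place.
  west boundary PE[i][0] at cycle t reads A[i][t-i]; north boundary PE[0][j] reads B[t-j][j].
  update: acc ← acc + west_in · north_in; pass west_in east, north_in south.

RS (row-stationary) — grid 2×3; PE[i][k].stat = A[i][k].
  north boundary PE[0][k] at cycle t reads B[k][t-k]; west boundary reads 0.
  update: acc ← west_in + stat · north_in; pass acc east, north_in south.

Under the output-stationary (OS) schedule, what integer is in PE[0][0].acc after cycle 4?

Tracing OS — 2×2 array, target PE[0][0]:
  t=0 PE[0][0]: acc=72 h=8 v=9
  t=1 PE[0][0]: acc=79 h=7 v=1
  t=2 PE[0][0]: acc=86 h=1 v=7
  t=3 PE[0][0]: acc=86 h=0 v=0
  t=4 PE[0][0]: acc=86 h=0 v=0

PE[0][0].acc = 86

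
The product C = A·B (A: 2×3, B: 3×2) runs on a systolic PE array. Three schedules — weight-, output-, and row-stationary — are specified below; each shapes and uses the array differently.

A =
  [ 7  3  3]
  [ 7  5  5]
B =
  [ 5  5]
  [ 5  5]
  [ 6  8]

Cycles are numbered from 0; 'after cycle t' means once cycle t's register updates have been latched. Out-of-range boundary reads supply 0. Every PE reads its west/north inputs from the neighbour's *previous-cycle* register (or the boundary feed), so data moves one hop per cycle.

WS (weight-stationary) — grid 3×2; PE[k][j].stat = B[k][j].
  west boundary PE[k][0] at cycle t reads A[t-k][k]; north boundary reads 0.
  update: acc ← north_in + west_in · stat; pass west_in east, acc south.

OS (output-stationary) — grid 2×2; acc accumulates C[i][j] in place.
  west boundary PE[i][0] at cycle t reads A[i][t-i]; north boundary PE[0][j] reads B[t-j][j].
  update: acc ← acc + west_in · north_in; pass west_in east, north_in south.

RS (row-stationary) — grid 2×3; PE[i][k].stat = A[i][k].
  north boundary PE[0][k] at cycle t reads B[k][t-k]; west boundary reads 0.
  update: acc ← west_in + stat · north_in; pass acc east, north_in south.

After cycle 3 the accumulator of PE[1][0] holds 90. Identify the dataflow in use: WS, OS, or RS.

dataflow = OS

WS [3×2] PE[1][0] across cycles:
  [0] (1,0) acc=0 (h:0 v:0)
  [1] (1,0) acc=50 (h:3 v:50)
  [2] (1,0) acc=60 (h:5 v:60)
  [3] (1,0) acc=0 (h:0 v:0)
OS [2×2] PE[1][0] across cycles:
  [0] (1,0) acc=0 (h:0 v:0)
  [1] (1,0) acc=35 (h:7 v:5)
  [2] (1,0) acc=60 (h:5 v:5)
  [3] (1,0) acc=90 (h:5 v:6)
RS [2×3] PE[1][0] across cycles:
  [0] (1,0) acc=0 (h:0 v:0)
  [1] (1,0) acc=35 (h:35 v:5)
  [2] (1,0) acc=35 (h:35 v:5)
  [3] (1,0) acc=0 (h:0 v:0)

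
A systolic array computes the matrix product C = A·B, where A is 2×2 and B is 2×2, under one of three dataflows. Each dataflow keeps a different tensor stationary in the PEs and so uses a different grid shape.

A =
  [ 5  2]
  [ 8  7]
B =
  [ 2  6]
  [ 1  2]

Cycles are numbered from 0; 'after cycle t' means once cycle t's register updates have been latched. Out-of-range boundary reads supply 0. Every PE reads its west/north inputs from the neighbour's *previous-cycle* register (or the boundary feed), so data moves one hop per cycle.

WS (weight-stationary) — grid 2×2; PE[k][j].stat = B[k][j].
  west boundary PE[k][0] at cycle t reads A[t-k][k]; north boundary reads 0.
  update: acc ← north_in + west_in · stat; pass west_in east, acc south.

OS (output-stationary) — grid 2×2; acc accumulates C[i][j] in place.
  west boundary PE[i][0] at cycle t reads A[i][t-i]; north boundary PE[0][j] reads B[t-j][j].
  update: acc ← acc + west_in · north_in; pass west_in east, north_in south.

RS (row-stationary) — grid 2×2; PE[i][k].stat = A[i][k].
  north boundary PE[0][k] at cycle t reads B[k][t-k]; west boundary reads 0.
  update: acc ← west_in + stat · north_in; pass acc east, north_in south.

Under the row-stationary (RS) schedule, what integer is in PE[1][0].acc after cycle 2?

RS (2×2). Following PE[1][0] plus its west/north inputs:
  @0  [0,0]  acc 10  |  →10  ↓2
  @0  [1,0]  acc 0  |  →0  ↓0
  @1  [0,0]  acc 30  |  →30  ↓6
  @1  [1,0]  acc 16  |  →16  ↓2
  @2  [0,0]  acc 0  |  →0  ↓0
  @2  [1,0]  acc 48  |  →48  ↓6

PE[1][0].acc = 48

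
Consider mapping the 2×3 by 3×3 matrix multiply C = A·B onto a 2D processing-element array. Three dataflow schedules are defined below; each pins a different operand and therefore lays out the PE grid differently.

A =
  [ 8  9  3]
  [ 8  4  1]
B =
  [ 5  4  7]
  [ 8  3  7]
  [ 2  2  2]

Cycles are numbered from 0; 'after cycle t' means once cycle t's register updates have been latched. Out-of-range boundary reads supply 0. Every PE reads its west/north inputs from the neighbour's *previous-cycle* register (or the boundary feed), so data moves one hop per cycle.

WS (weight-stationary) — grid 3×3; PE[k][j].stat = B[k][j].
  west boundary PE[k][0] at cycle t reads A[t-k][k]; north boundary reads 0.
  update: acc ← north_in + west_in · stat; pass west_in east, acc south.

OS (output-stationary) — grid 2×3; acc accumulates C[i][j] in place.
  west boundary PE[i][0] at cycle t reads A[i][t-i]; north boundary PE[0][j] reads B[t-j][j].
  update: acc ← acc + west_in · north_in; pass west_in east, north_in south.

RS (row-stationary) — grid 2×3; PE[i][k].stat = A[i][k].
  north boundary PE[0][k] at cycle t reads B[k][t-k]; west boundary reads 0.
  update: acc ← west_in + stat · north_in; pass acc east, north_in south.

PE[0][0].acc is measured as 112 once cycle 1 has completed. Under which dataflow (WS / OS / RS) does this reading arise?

WS (3×3 grid), PE[0][0]:
  after 0 — PE[0][0] acc=40, pass-E 8, pass-S 40
  after 1 — PE[0][0] acc=40, pass-E 8, pass-S 40
OS (2×3 grid), PE[0][0]:
  after 0 — PE[0][0] acc=40, pass-E 8, pass-S 5
  after 1 — PE[0][0] acc=112, pass-E 9, pass-S 8
RS (2×3 grid), PE[0][0]:
  after 0 — PE[0][0] acc=40, pass-E 40, pass-S 5
  after 1 — PE[0][0] acc=32, pass-E 32, pass-S 4

dataflow = OS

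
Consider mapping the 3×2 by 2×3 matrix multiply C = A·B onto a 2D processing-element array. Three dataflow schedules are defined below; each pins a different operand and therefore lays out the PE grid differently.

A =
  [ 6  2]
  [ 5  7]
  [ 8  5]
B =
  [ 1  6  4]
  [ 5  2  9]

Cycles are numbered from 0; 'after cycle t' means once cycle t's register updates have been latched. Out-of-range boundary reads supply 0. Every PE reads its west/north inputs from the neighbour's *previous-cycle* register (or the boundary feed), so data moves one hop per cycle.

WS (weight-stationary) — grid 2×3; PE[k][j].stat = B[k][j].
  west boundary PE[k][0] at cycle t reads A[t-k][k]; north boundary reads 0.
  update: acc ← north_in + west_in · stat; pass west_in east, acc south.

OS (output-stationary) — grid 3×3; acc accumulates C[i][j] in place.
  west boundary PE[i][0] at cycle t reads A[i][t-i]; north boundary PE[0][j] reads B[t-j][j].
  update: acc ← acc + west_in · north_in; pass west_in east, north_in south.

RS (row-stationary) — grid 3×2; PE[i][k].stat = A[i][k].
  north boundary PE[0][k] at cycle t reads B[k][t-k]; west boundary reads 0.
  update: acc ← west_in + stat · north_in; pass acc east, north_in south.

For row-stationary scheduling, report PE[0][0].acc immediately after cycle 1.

PE[0][0].acc = 36

Tracing RS — 3×2 array, target PE[0][0]:
  @0  [0,0]  acc 6  |  →6  ↓1
  @1  [0,0]  acc 36  |  →36  ↓6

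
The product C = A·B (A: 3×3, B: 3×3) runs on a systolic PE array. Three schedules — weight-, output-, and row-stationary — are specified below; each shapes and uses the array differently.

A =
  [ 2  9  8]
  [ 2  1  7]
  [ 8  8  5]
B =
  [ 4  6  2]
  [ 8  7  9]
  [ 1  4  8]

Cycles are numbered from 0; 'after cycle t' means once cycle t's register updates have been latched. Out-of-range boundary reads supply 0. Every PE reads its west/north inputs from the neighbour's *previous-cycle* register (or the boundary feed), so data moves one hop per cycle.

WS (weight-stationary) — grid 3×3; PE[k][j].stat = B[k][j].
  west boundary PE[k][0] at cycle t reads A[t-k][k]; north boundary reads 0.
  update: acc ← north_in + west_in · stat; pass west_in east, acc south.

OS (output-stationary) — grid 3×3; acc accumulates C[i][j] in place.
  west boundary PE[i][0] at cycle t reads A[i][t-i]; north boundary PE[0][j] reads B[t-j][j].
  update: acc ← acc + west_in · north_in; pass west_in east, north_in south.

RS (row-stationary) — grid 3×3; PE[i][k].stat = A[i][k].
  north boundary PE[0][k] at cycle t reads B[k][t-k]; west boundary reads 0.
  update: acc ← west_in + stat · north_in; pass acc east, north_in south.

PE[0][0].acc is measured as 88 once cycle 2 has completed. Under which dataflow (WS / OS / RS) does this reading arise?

dataflow = OS

WS (3×3 grid), PE[0][0]:
  t=0 PE[0][0]: acc=8 h=2 v=8
  t=1 PE[0][0]: acc=8 h=2 v=8
  t=2 PE[0][0]: acc=32 h=8 v=32
OS (3×3 grid), PE[0][0]:
  t=0 PE[0][0]: acc=8 h=2 v=4
  t=1 PE[0][0]: acc=80 h=9 v=8
  t=2 PE[0][0]: acc=88 h=8 v=1
RS (3×3 grid), PE[0][0]:
  t=0 PE[0][0]: acc=8 h=8 v=4
  t=1 PE[0][0]: acc=12 h=12 v=6
  t=2 PE[0][0]: acc=4 h=4 v=2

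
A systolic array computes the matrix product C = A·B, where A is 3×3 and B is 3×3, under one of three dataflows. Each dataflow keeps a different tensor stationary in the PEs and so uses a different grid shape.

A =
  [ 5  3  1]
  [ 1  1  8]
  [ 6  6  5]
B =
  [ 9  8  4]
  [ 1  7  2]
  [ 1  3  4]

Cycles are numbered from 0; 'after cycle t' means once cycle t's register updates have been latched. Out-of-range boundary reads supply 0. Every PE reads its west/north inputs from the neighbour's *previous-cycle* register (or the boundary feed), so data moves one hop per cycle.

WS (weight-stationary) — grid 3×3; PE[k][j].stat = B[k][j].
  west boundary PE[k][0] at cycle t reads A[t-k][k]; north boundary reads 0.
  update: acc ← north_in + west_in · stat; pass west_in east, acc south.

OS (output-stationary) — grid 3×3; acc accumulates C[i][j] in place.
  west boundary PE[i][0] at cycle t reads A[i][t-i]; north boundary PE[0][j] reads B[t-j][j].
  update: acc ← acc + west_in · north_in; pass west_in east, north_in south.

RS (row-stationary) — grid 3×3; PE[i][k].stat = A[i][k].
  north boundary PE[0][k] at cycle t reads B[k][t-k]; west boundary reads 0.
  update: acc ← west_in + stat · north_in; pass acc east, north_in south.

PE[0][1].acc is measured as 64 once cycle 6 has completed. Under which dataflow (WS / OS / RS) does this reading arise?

dataflow = OS

WS (3×3 grid), PE[0][1]:
  step 0 · PE0,1: acc=0; fwd→0 fwd↓0
  step 1 · PE0,1: acc=40; fwd→5 fwd↓40
  step 2 · PE0,1: acc=8; fwd→1 fwd↓8
  step 3 · PE0,1: acc=48; fwd→6 fwd↓48
  step 4 · PE0,1: acc=0; fwd→0 fwd↓0
  step 5 · PE0,1: acc=0; fwd→0 fwd↓0
  step 6 · PE0,1: acc=0; fwd→0 fwd↓0
OS (3×3 grid), PE[0][1]:
  step 0 · PE0,1: acc=0; fwd→0 fwd↓0
  step 1 · PE0,1: acc=40; fwd→5 fwd↓8
  step 2 · PE0,1: acc=61; fwd→3 fwd↓7
  step 3 · PE0,1: acc=64; fwd→1 fwd↓3
  step 4 · PE0,1: acc=64; fwd→0 fwd↓0
  step 5 · PE0,1: acc=64; fwd→0 fwd↓0
  step 6 · PE0,1: acc=64; fwd→0 fwd↓0
RS (3×3 grid), PE[0][1]:
  step 0 · PE0,1: acc=0; fwd→0 fwd↓0
  step 1 · PE0,1: acc=48; fwd→48 fwd↓1
  step 2 · PE0,1: acc=61; fwd→61 fwd↓7
  step 3 · PE0,1: acc=26; fwd→26 fwd↓2
  step 4 · PE0,1: acc=0; fwd→0 fwd↓0
  step 5 · PE0,1: acc=0; fwd→0 fwd↓0
  step 6 · PE0,1: acc=0; fwd→0 fwd↓0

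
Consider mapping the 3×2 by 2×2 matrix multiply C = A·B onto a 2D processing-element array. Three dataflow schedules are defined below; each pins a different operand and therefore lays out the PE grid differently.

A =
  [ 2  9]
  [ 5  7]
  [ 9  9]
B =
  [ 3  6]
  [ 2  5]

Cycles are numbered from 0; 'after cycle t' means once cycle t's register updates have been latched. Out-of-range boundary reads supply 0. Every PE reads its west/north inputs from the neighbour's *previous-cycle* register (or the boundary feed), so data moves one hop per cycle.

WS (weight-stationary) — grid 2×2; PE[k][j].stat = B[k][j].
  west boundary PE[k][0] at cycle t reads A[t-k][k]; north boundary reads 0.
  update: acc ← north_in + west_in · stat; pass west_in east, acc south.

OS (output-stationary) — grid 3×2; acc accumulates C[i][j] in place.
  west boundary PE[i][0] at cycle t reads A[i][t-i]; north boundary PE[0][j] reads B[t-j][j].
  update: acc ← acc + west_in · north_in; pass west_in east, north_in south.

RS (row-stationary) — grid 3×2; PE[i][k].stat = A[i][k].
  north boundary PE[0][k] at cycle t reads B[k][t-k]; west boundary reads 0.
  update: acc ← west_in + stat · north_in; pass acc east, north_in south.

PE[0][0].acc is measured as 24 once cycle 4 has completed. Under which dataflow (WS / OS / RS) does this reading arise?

Under WS (2×2), PE[0][0]:
  0: (0,0).acc=6  regs=<2,6>
  1: (0,0).acc=15  regs=<5,15>
  2: (0,0).acc=27  regs=<9,27>
  3: (0,0).acc=0  regs=<0,0>
  4: (0,0).acc=0  regs=<0,0>
Under OS (3×2), PE[0][0]:
  0: (0,0).acc=6  regs=<2,3>
  1: (0,0).acc=24  regs=<9,2>
  2: (0,0).acc=24  regs=<0,0>
  3: (0,0).acc=24  regs=<0,0>
  4: (0,0).acc=24  regs=<0,0>
Under RS (3×2), PE[0][0]:
  0: (0,0).acc=6  regs=<6,3>
  1: (0,0).acc=12  regs=<12,6>
  2: (0,0).acc=0  regs=<0,0>
  3: (0,0).acc=0  regs=<0,0>
  4: (0,0).acc=0  regs=<0,0>

dataflow = OS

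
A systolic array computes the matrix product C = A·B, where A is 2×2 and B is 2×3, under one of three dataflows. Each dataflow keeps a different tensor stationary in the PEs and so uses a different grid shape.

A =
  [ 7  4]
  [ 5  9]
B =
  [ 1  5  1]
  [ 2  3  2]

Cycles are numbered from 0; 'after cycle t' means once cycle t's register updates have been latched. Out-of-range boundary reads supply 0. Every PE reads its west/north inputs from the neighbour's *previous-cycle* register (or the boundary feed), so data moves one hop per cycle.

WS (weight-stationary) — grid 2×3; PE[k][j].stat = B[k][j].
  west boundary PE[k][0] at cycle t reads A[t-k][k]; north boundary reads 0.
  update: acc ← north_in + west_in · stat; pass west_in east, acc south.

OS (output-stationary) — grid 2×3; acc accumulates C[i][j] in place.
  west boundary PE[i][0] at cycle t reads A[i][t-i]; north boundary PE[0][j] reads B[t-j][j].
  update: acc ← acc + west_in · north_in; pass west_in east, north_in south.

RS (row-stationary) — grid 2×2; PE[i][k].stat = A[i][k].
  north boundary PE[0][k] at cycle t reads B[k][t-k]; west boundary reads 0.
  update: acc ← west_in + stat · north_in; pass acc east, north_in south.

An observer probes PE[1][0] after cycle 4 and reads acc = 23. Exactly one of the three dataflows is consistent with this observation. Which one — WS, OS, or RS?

dataflow = OS

WS (2×3 grid), PE[1][0]:
  step 0 · PE1,0: acc=0; fwd→0 fwd↓0
  step 1 · PE1,0: acc=15; fwd→4 fwd↓15
  step 2 · PE1,0: acc=23; fwd→9 fwd↓23
  step 3 · PE1,0: acc=0; fwd→0 fwd↓0
  step 4 · PE1,0: acc=0; fwd→0 fwd↓0
OS (2×3 grid), PE[1][0]:
  step 0 · PE1,0: acc=0; fwd→0 fwd↓0
  step 1 · PE1,0: acc=5; fwd→5 fwd↓1
  step 2 · PE1,0: acc=23; fwd→9 fwd↓2
  step 3 · PE1,0: acc=23; fwd→0 fwd↓0
  step 4 · PE1,0: acc=23; fwd→0 fwd↓0
RS (2×2 grid), PE[1][0]:
  step 0 · PE1,0: acc=0; fwd→0 fwd↓0
  step 1 · PE1,0: acc=5; fwd→5 fwd↓1
  step 2 · PE1,0: acc=25; fwd→25 fwd↓5
  step 3 · PE1,0: acc=5; fwd→5 fwd↓1
  step 4 · PE1,0: acc=0; fwd→0 fwd↓0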